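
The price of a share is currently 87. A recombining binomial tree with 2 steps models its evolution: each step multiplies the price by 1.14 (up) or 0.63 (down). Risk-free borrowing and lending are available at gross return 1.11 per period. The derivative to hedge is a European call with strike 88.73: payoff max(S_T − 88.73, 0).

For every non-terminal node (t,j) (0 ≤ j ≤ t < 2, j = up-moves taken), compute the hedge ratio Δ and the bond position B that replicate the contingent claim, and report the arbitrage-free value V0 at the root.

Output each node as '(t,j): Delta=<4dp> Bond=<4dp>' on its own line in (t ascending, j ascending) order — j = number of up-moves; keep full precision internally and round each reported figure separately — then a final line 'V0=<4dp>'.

No-arbitrage ⇒ martingale measure with p* = (R−d)/(u−d) = 0.9412.
Terminal values V(2,·): V(2,0)=0.0000, V(2,1)=0.0000, V(2,2)=24.3352
(1,0): S=54.8100. Δ = (V_up−V_dn)/(S_up−S_dn) = (0.0000−0.0000)/(62.4834−34.5303) = 0.0000. V = [p*·0.0000 + (1−p*)·0.0000]/1.11 = 0.0000. B = V − Δ·S = 0.0000.
(1,1): S=99.1800. Δ = (V_up−V_dn)/(S_up−S_dn) = (24.3352−0.0000)/(113.0652−62.4834) = 0.4811. V = [p*·24.3352 + (1−p*)·0.0000]/1.11 = 20.6340. B = V − Δ·S = -27.0821.
(0,0): S=87.0000. Δ = (V_up−V_dn)/(S_up−S_dn) = (20.6340−0.0000)/(99.1800−54.8100) = 0.4650. V = [p*·20.6340 + (1−p*)·0.0000]/1.11 = 17.4957. B = V − Δ·S = -22.9631.
Self-financing check: at every node Δ·S+B equals the discounted successor values.

(0,0): Delta=0.4650 Bond=-22.9631
(1,0): Delta=0.0000 Bond=0.0000
(1,1): Delta=0.4811 Bond=-27.0821
V0=17.4957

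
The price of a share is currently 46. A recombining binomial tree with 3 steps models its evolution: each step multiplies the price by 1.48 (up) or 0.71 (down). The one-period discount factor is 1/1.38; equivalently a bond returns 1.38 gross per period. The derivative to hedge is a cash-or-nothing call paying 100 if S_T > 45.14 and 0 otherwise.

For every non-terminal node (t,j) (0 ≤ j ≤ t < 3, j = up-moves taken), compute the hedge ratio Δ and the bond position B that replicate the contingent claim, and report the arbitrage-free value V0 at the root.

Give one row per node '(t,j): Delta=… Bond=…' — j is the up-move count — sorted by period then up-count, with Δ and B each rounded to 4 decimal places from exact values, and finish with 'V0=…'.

(0,0): Delta=0.3351 Bond=20.8795
(1,0): Delta=2.5073 Bond=-42.1302
(1,1): Delta=0.1795 Bond=39.4024
(2,0): Delta=0.0000 Bond=0.0000
(2,1): Delta=2.6868 Bond=-66.8172
(2,2): Delta=0.0000 Bond=72.4638
V0=36.2921

Since d<R<u, set p* = (R−d)/(u−d) = 0.8701; price each node as the discounted p*-expectation of its children.
Terminal values V(3,·): V(3,0)=0.0000, V(3,1)=0.0000, V(3,2)=100.0000, V(3,3)=100.0000
(2,0): S=23.1886. Δ = (V_up−V_dn)/(S_up−S_dn) = (0.0000−0.0000)/(34.3191−16.4639) = 0.0000. V = [p*·0.0000 + (1−p*)·0.0000]/1.38 = 0.0000. B = V − Δ·S = 0.0000.
(2,1): S=48.3368. Δ = (V_up−V_dn)/(S_up−S_dn) = (100.0000−0.0000)/(71.5385−34.3191) = 2.6868. V = [p*·100.0000 + (1−p*)·0.0000]/1.38 = 63.0529. B = V − Δ·S = -66.8172.
(2,2): S=100.7584. Δ = (V_up−V_dn)/(S_up−S_dn) = (100.0000−100.0000)/(149.1224−71.5385) = 0.0000. V = [p*·100.0000 + (1−p*)·100.0000]/1.38 = 72.4638. B = V − Δ·S = 72.4638.
(1,0): S=32.6600. Δ = (V_up−V_dn)/(S_up−S_dn) = (63.0529−0.0000)/(48.3368−23.1886) = 2.5073. V = [p*·63.0529 + (1−p*)·0.0000]/1.38 = 39.7567. B = V − Δ·S = -42.1302.
(1,1): S=68.0800. Δ = (V_up−V_dn)/(S_up−S_dn) = (72.4638−63.0529)/(100.7584−48.3368) = 0.1795. V = [p*·72.4638 + (1−p*)·63.0529]/1.38 = 51.6243. B = V − Δ·S = 39.4024.
(0,0): S=46.0000. Δ = (V_up−V_dn)/(S_up−S_dn) = (51.6243−39.7567)/(68.0800−32.6600) = 0.3351. V = [p*·51.6243 + (1−p*)·39.7567]/1.38 = 36.2921. B = V − Δ·S = 20.8795.
Root portfolio cost Δ·46+B reproduces V0=36.2921.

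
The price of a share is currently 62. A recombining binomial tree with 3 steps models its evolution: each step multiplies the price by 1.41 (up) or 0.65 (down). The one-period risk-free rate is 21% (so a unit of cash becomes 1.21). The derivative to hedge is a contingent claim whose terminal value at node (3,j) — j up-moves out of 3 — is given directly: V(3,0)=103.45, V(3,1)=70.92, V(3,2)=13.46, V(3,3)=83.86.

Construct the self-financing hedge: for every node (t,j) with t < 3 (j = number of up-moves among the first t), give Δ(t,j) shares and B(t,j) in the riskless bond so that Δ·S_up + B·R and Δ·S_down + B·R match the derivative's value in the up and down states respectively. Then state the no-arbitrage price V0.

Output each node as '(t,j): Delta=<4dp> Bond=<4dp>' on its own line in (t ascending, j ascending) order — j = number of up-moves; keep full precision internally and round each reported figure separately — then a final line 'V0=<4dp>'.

(0,0): Delta=0.1984 Bond=17.0868
(1,0): Delta=-1.3734 Bond=84.0195
(1,1): Delta=0.4572 Bond=-1.9480
(2,0): Delta=-1.6340 Bond=108.4890
(2,1): Delta=-1.3305 Bond=99.2260
(2,2): Delta=0.7515 Bond=-38.6368
V0=29.3867

Risk-neutral probability p* = (R−d)/(u−d) = (1.21−0.65)/(1.41−0.65) = 0.7368.
At expiry t=3: V(3,0)=103.4500, V(3,1)=70.9200, V(3,2)=13.4600, V(3,3)=83.8600
(2,0): S=26.1950. Δ = (V_up−V_dn)/(S_up−S_dn) = (70.9200−103.4500)/(36.9350−17.0268) = -1.6340. V = [p*·70.9200 + (1−p*)·103.4500]/1.21 = 65.6864. B = V − Δ·S = 108.4890.
(2,1): S=56.8230. Δ = (V_up−V_dn)/(S_up−S_dn) = (13.4600−70.9200)/(80.1204−36.9350) = -1.3305. V = [p*·13.4600 + (1−p*)·70.9200]/1.21 = 23.6207. B = V − Δ·S = 99.2260.
(2,2): S=123.2622. Δ = (V_up−V_dn)/(S_up−S_dn) = (83.8600−13.4600)/(173.7997−80.1204) = 0.7515. V = [p*·83.8600 + (1−p*)·13.4600]/1.21 = 53.9948. B = V − Δ·S = -38.6368.
(1,0): S=40.3000. Δ = (V_up−V_dn)/(S_up−S_dn) = (23.6207−65.6864)/(56.8230−26.1950) = -1.3734. V = [p*·23.6207 + (1−p*)·65.6864]/1.21 = 28.6699. B = V − Δ·S = 84.0195.
(1,1): S=87.4200. Δ = (V_up−V_dn)/(S_up−S_dn) = (53.9948−23.6207)/(123.2622−56.8230) = 0.4572. V = [p*·53.9948 + (1−p*)·23.6207]/1.21 = 38.0179. B = V − Δ·S = -1.9480.
(0,0): S=62.0000. Δ = (V_up−V_dn)/(S_up−S_dn) = (38.0179−28.6699)/(87.4200−40.3000) = 0.1984. V = [p*·38.0179 + (1−p*)·28.6699]/1.21 = 29.3867. B = V − Δ·S = 17.0868.
Check: Δ(0,0)·S0 + B(0,0) = 29.3867 = V0.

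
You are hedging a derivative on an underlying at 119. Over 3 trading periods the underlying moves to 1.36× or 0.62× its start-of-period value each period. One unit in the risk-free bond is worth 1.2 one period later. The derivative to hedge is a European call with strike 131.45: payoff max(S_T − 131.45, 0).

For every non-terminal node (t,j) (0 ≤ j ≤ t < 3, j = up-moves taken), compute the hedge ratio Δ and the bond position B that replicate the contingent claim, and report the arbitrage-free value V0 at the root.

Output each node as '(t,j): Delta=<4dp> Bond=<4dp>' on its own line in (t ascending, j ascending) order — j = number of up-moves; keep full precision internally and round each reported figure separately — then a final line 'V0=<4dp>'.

Risk-neutral probability p* = (R−d)/(u−d) = (1.2−0.62)/(1.36−0.62) = 0.7838.
At expiry t=3: V(3,0)=0.0000, V(3,1)=0.0000, V(3,2)=5.0135, V(3,3)=167.8893
Node (2,0) S=45.7436: V=(p*·0.0000+(1−p*)·0.0000)/1.2=0.0000; Δ=(0.0000−0.0000)/(62.2113−28.3610)=0.0000; B=V−Δ·S=0.0000
Node (2,1) S=100.3408: V=(p*·5.0135+(1−p*)·0.0000)/1.2=3.2746; Δ=(5.0135−0.0000)/(136.4635−62.2113)=0.0675; B=V−Δ·S=-3.5004
Node (2,2) S=220.1024: V=(p*·167.8893+(1−p*)·5.0135)/1.2=110.5607; Δ=(167.8893−5.0135)/(299.3393−136.4635)=1.0000; B=V−Δ·S=-109.5417
Node (1,0) S=73.7800: V=(p*·3.2746+(1−p*)·0.0000)/1.2=2.1388; Δ=(3.2746−0.0000)/(100.3408−45.7436)=0.0600; B=V−Δ·S=-2.2863
Node (1,1) S=161.8400: V=(p*·110.5607+(1−p*)·3.2746)/1.2=72.8031; Δ=(110.5607−3.2746)/(220.1024−100.3408)=0.8958; B=V−Δ·S=-72.1782
Node (0,0) S=119.0000: V=(p*·72.8031+(1−p*)·2.1388)/1.2=47.9369; Δ=(72.8031−2.1388)/(161.8400−73.7800)=0.8025; B=V−Δ·S=-47.5554
Check: Δ(0,0)·S0 + B(0,0) = 47.9369 = V0.

(0,0): Delta=0.8025 Bond=-47.5554
(1,0): Delta=0.0600 Bond=-2.2863
(1,1): Delta=0.8958 Bond=-72.1782
(2,0): Delta=0.0000 Bond=0.0000
(2,1): Delta=0.0675 Bond=-3.5004
(2,2): Delta=1.0000 Bond=-109.5417
V0=47.9369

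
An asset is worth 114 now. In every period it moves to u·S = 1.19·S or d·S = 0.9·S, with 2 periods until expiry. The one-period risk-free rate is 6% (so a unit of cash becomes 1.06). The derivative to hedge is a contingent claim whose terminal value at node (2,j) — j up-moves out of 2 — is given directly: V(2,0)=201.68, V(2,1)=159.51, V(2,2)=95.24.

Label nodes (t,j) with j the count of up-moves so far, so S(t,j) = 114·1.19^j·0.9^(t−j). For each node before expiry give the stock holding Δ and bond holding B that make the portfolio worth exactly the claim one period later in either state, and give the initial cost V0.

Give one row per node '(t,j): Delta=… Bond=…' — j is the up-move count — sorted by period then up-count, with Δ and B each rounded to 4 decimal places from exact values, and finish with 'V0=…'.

The replicating-portfolio and risk-neutral prices coincide; use p* = (1.06−0.9)/(1.19−0.9) = 0.5517 for the latter.
Terminal values V(2,·): V(2,0)=201.6800, V(2,1)=159.5100, V(2,2)=95.2400
(1,0): S=102.6000. Δ = (V_up−V_dn)/(S_up−S_dn) = (159.5100−201.6800)/(122.0940−92.3400) = -1.4173. V = [p*·159.5100 + (1−p*)·201.6800]/1.06 = 168.3149. B = V − Δ·S = 313.7287.
(1,1): S=135.6600. Δ = (V_up−V_dn)/(S_up−S_dn) = (95.2400−159.5100)/(161.4354−122.0940) = -1.6336. V = [p*·95.2400 + (1−p*)·159.5100]/1.06 = 117.0290. B = V − Δ·S = 338.6496.
(0,0): S=114.0000. Δ = (V_up−V_dn)/(S_up−S_dn) = (117.0290−168.3149)/(135.6600−102.6000) = -1.5513. V = [p*·117.0290 + (1−p*)·168.3149]/1.06 = 132.0936. B = V − Δ·S = 308.9417.
Root portfolio cost Δ·114+B reproduces V0=132.0936.

(0,0): Delta=-1.5513 Bond=308.9417
(1,0): Delta=-1.4173 Bond=313.7287
(1,1): Delta=-1.6336 Bond=338.6496
V0=132.0936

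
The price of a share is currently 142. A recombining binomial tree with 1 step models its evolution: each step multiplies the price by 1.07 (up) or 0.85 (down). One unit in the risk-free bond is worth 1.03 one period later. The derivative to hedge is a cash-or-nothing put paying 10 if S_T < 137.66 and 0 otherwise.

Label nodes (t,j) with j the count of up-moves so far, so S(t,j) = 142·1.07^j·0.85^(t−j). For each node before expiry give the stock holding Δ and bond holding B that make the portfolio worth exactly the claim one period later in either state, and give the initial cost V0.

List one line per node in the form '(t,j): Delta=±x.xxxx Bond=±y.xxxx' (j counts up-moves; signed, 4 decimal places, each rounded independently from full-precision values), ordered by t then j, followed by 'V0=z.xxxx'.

Risk-neutral probability p* = (R−d)/(u−d) = (1.03−0.85)/(1.07−0.85) = 0.8182.
At expiry t=1: V(1,0)=10.0000, V(1,1)=0.0000
(0,0): S=142.0000. Δ = (V_up−V_dn)/(S_up−S_dn) = (0.0000−10.0000)/(151.9400−120.7000) = -0.3201. V = [p*·0.0000 + (1−p*)·10.0000]/1.03 = 1.7652. B = V − Δ·S = 47.2198.
The time-0 hedge costs 1.7652, which is the no-arbitrage price.

(0,0): Delta=-0.3201 Bond=47.2198
V0=1.7652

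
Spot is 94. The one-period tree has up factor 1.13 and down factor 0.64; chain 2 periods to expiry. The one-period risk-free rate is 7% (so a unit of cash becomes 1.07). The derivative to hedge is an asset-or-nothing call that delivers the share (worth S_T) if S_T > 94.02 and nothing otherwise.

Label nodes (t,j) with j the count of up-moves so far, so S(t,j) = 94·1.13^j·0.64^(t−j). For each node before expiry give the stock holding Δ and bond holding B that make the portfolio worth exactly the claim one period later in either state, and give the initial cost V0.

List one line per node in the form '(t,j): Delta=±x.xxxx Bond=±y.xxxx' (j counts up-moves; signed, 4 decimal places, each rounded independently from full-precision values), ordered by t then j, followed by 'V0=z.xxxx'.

(0,0): Delta=2.1372 Bond=-120.1637
(1,0): Delta=0.0000 Bond=0.0000
(1,1): Delta=2.3061 Bond=-146.5159
V0=80.7350

The replicating-portfolio and risk-neutral prices coincide; use p* = (1.07−0.64)/(1.13−0.64) = 0.8776 for the latter.
Terminal payoffs: V(2,0)=0.0000, V(2,1)=0.0000, V(2,2)=120.0286
  t=1,j=0: stock 60.1600 → up 67.9808 (V=0.0000), down 38.5024 (V=0.0000). Price 0.0000; hedge Δ=0.0000, bond B=0.0000.
  t=1,j=1: stock 106.2200 → up 120.0286 (V=120.0286), down 67.9808 (V=0.0000). Price 98.4404; hedge Δ=2.3061, bond B=-146.5159.
  t=0,j=0: stock 94.0000 → up 106.2200 (V=98.4404), down 60.1600 (V=0.0000). Price 80.7350; hedge Δ=2.1372, bond B=-120.1637.
Check: Δ(0,0)·S0 + B(0,0) = 80.7350 = V0.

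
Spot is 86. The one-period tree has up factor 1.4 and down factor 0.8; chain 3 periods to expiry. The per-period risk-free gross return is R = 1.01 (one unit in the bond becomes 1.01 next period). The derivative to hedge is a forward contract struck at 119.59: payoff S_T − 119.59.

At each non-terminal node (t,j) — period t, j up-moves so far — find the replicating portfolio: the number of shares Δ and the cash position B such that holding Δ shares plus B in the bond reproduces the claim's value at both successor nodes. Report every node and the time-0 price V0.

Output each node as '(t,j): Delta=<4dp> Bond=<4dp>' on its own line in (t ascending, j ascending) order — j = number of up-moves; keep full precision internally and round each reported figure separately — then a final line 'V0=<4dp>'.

(0,0): Delta=1.0000 Bond=-116.0729
(1,0): Delta=1.0000 Bond=-117.2336
(1,1): Delta=1.0000 Bond=-117.2336
(2,0): Delta=1.0000 Bond=-118.4059
(2,1): Delta=1.0000 Bond=-118.4059
(2,2): Delta=1.0000 Bond=-118.4059
V0=-30.0729

Under the risk-neutral measure, an up-move has probability p* = (R−d)/(u−d) = 0.3500 and values discount at R = 1.01.
Terminal payoffs: V(3,0)=-75.5580, V(3,1)=-42.5340, V(3,2)=15.2580, V(3,3)=116.3940
(2,0): S=55.0400. Δ = (V_up−V_dn)/(S_up−S_dn) = (-42.5340−-75.5580)/(77.0560−44.0320) = 1.0000. V = [p*·-42.5340 + (1−p*)·-75.5580]/1.01 = -63.3659. B = V − Δ·S = -118.4059.
(2,1): S=96.3200. Δ = (V_up−V_dn)/(S_up−S_dn) = (15.2580−-42.5340)/(134.8480−77.0560) = 1.0000. V = [p*·15.2580 + (1−p*)·-42.5340]/1.01 = -22.0859. B = V − Δ·S = -118.4059.
(2,2): S=168.5600. Δ = (V_up−V_dn)/(S_up−S_dn) = (116.3940−15.2580)/(235.9840−134.8480) = 1.0000. V = [p*·116.3940 + (1−p*)·15.2580]/1.01 = 50.1541. B = V − Δ·S = -118.4059.
(1,0): S=68.8000. Δ = (V_up−V_dn)/(S_up−S_dn) = (-22.0859−-63.3659)/(96.3200−55.0400) = 1.0000. V = [p*·-22.0859 + (1−p*)·-63.3659]/1.01 = -48.4336. B = V − Δ·S = -117.2336.
(1,1): S=120.4000. Δ = (V_up−V_dn)/(S_up−S_dn) = (50.1541−-22.0859)/(168.5600−96.3200) = 1.0000. V = [p*·50.1541 + (1−p*)·-22.0859]/1.01 = 3.1664. B = V − Δ·S = -117.2336.
(0,0): S=86.0000. Δ = (V_up−V_dn)/(S_up−S_dn) = (3.1664−-48.4336)/(120.4000−68.8000) = 1.0000. V = [p*·3.1664 + (1−p*)·-48.4336]/1.01 = -30.0729. B = V − Δ·S = -116.0729.
Each (Δ,B) replicates both successor values, so the strategy is self-financing and V0 is arbitrage-free.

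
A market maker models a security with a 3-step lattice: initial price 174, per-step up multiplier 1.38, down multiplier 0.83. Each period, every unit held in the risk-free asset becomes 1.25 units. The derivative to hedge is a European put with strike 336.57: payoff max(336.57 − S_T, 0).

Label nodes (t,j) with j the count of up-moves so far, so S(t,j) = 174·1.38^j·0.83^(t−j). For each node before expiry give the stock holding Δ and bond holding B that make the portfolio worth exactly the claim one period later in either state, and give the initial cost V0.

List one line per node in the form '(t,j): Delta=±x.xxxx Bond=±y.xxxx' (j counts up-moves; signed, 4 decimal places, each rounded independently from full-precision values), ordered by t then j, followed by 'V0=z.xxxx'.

(0,0): Delta=-0.5292 Bond=117.9340
(1,0): Delta=-1.0000 Bond=215.4048
(1,1): Delta=-0.4416 Bond=126.3737
(2,0): Delta=-1.0000 Bond=269.2560
(2,1): Delta=-1.0000 Bond=269.2560
(2,2): Delta=-0.3376 Bond=123.5206
V0=25.8464

Under the risk-neutral measure, an up-move has probability p* = (R−d)/(u−d) = 0.7636 and values discount at R = 1.25.
Terminal values V(3,·): V(3,0)=237.0791, V(3,1)=171.1513, V(3,2)=61.5366, V(3,3)=0.0000
Node (2,0) S=119.8686: V=(p*·171.1513+(1−p*)·237.0791)/1.25=149.3874; Δ=(171.1513−237.0791)/(165.4187−99.4909)=-1.0000; B=V−Δ·S=269.2560
Node (2,1) S=199.2996: V=(p*·61.5366+(1−p*)·171.1513)/1.25=69.9564; Δ=(61.5366−171.1513)/(275.0334−165.4187)=-1.0000; B=V−Δ·S=269.2560
Node (2,2) S=331.3656: V=(p*·0.0000+(1−p*)·61.5366)/1.25=11.6360; Δ=(0.0000−61.5366)/(457.2845−275.0334)=-0.3376; B=V−Δ·S=123.5206
Node (1,0) S=144.4200: V=(p*·69.9564+(1−p*)·149.3874)/1.25=70.9848; Δ=(69.9564−149.3874)/(199.2996−119.8686)=-1.0000; B=V−Δ·S=215.4048
Node (1,1) S=240.1200: V=(p*·11.6360+(1−p*)·69.9564)/1.25=20.3367; Δ=(11.6360−69.9564)/(331.3656−199.2996)=-0.4416; B=V−Δ·S=126.3737
Node (0,0) S=174.0000: V=(p*·20.3367+(1−p*)·70.9848)/1.25=25.8464; Δ=(20.3367−70.9848)/(240.1200−144.4200)=-0.5292; B=V−Δ·S=117.9340
Check: Δ(0,0)·S0 + B(0,0) = 25.8464 = V0.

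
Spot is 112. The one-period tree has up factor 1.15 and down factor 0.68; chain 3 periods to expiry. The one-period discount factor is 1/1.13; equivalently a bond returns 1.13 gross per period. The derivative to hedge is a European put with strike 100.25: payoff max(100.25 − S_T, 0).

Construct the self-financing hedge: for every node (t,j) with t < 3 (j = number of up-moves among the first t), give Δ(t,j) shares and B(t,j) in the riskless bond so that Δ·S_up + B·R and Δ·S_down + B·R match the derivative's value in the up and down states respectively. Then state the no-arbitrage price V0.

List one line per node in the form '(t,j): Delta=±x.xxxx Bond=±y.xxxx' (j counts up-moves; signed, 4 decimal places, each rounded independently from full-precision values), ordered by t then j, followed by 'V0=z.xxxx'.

(0,0): Delta=-0.0500 Bond=5.7487
(1,0): Delta=-0.9888 Bond=77.9988
(1,1): Delta=-0.0253 Bond=3.3181
(2,0): Delta=-1.0000 Bond=88.7168
(2,1): Delta=-0.9885 Bond=88.1130
(2,2): Delta=0.0000 Bond=0.0000
V0=0.1502

Risk-neutral probability p* = (R−d)/(u−d) = (1.13−0.68)/(1.15−0.68) = 0.9574.
Terminal values V(3,·): V(3,0)=65.0336, V(3,1)=40.6929, V(3,2)=0.0000, V(3,3)=0.0000
(2,0): S=51.7888. Δ = (V_up−V_dn)/(S_up−S_dn) = (40.6929−65.0336)/(59.5571−35.2164) = -1.0000. V = [p*·40.6929 + (1−p*)·65.0336]/1.13 = 36.9280. B = V − Δ·S = 88.7168.
(2,1): S=87.5840. Δ = (V_up−V_dn)/(S_up−S_dn) = (0.0000−40.6929)/(100.7216−59.5571) = -0.9885. V = [p*·0.0000 + (1−p*)·40.6929]/1.13 = 1.5324. B = V − Δ·S = 88.1130.
(2,2): S=148.1200. Δ = (V_up−V_dn)/(S_up−S_dn) = (0.0000−0.0000)/(170.3380−100.7216) = 0.0000. V = [p*·0.0000 + (1−p*)·0.0000]/1.13 = 0.0000. B = V − Δ·S = 0.0000.
(1,0): S=76.1600. Δ = (V_up−V_dn)/(S_up−S_dn) = (1.5324−36.9280)/(87.5840−51.7888) = -0.9888. V = [p*·1.5324 + (1−p*)·36.9280]/1.13 = 2.6890. B = V − Δ·S = 77.9988.
(1,1): S=128.8000. Δ = (V_up−V_dn)/(S_up−S_dn) = (0.0000−1.5324)/(148.1200−87.5840) = -0.0253. V = [p*·0.0000 + (1−p*)·1.5324]/1.13 = 0.0577. B = V − Δ·S = 3.3181.
(0,0): S=112.0000. Δ = (V_up−V_dn)/(S_up−S_dn) = (0.0577−2.6890)/(128.8000−76.1600) = -0.0500. V = [p*·0.0577 + (1−p*)·2.6890]/1.13 = 0.1502. B = V − Δ·S = 5.7487.
Self-financing check: at every node Δ·S+B equals the discounted successor values.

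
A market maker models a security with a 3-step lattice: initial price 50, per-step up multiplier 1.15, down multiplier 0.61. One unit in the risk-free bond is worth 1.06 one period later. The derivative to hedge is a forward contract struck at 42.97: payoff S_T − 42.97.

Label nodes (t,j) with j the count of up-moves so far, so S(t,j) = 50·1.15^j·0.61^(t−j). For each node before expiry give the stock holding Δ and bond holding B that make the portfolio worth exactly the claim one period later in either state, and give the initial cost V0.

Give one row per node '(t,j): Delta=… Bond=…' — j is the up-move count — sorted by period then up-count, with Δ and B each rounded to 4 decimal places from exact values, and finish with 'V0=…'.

The replicating-portfolio and risk-neutral prices coincide; use p* = (1.06−0.61)/(1.15−0.61) = 0.8333 for the latter.
Terminal values V(3,·): V(3,0)=-31.6210, V(3,1)=-21.5743, V(3,2)=-2.6338, V(3,3)=33.0737
  t=2,j=0: stock 18.6050 → up 21.3957 (V=-21.5743), down 11.3491 (V=-31.6210). Price -21.9327; hedge Δ=1.0000, bond B=-40.5377.
  t=2,j=1: stock 35.0750 → up 40.3362 (V=-2.6338), down 21.3957 (V=-21.5743). Price -5.4627; hedge Δ=1.0000, bond B=-40.5377.
  t=2,j=2: stock 66.1250 → up 76.0437 (V=33.0737), down 40.3362 (V=-2.6338). Price 25.5873; hedge Δ=1.0000, bond B=-40.5377.
  t=1,j=0: stock 30.5000 → up 35.0750 (V=-5.4627), down 18.6050 (V=-21.9327). Price -7.7431; hedge Δ=1.0000, bond B=-38.2431.
  t=1,j=1: stock 57.5000 → up 66.1250 (V=25.5873), down 35.0750 (V=-5.4627). Price 19.2569; hedge Δ=1.0000, bond B=-38.2431.
  t=0,j=0: stock 50.0000 → up 57.5000 (V=19.2569), down 30.5000 (V=-7.7431). Price 13.9216; hedge Δ=1.0000, bond B=-36.0784.
The time-0 hedge costs 13.9216, which is the no-arbitrage price.

(0,0): Delta=1.0000 Bond=-36.0784
(1,0): Delta=1.0000 Bond=-38.2431
(1,1): Delta=1.0000 Bond=-38.2431
(2,0): Delta=1.0000 Bond=-40.5377
(2,1): Delta=1.0000 Bond=-40.5377
(2,2): Delta=1.0000 Bond=-40.5377
V0=13.9216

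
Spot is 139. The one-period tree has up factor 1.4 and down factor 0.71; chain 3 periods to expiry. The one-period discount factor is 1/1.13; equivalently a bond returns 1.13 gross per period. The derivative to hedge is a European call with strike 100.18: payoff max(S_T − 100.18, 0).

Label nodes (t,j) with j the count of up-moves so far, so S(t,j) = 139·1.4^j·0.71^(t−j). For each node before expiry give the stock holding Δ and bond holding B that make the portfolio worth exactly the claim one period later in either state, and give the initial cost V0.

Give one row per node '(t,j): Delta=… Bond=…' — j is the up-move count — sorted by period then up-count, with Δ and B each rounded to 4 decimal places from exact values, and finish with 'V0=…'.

Under the risk-neutral measure, an up-move has probability p* = (R−d)/(u−d) = 0.6087 and values discount at R = 1.13.
Terminal payoffs: V(3,0)=0.0000, V(3,1)=0.0000, V(3,2)=93.2524, V(3,3)=281.2360
  t=2,j=0: stock 70.0699 → up 98.0979 (V=0.0000), down 49.7496 (V=0.0000). Price 0.0000; hedge Δ=0.0000, bond B=0.0000.
  t=2,j=1: stock 138.1660 → up 193.4324 (V=93.2524), down 98.0979 (V=0.0000). Price 50.2322; hedge Δ=0.9782, bond B=-84.9163.
  t=2,j=2: stock 272.4400 → up 381.4160 (V=281.2360), down 193.4324 (V=93.2524). Price 183.7851; hedge Δ=1.0000, bond B=-88.6549.
  t=1,j=0: stock 98.6900 → up 138.1660 (V=50.2322), down 70.0699 (V=0.0000). Price 27.0585; hedge Δ=0.7377, bond B=-45.7417.
  t=1,j=1: stock 194.6000 → up 272.4400 (V=183.7851), down 138.1660 (V=50.2322). Price 116.3940; hedge Δ=0.9946, bond B=-77.1610.
  t=0,j=0: stock 139.0000 → up 194.6000 (V=116.3940), down 98.6900 (V=27.0585). Price 72.0678; hedge Δ=0.9315, bond B=-57.4040.
The time-0 hedge costs 72.0678, which is the no-arbitrage price.

(0,0): Delta=0.9315 Bond=-57.4040
(1,0): Delta=0.7377 Bond=-45.7417
(1,1): Delta=0.9946 Bond=-77.1610
(2,0): Delta=0.0000 Bond=0.0000
(2,1): Delta=0.9782 Bond=-84.9163
(2,2): Delta=1.0000 Bond=-88.6549
V0=72.0678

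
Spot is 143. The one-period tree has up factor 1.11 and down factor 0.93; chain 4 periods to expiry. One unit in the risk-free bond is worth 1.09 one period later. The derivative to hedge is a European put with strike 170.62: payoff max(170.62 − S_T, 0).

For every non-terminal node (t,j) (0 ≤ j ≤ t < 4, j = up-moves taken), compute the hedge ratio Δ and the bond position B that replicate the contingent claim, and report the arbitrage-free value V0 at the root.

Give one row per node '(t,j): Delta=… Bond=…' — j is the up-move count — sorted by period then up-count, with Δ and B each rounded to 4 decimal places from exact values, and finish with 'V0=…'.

(0,0): Delta=-0.1693 Bond=25.1237
(1,0): Delta=-0.6871 Bond=96.2513
(1,1): Delta=-0.1151 Bond=18.7765
(2,0): Delta=-1.0000 Bond=143.6074
(2,1): Delta=-0.6544 Bond=100.0772
(2,2): Delta=-0.0586 Bond=10.5151
(3,0): Delta=-1.0000 Bond=156.5321
(3,1): Delta=-1.0000 Bond=156.5321
(3,2): Delta=-0.6182 Bond=103.1531
(3,3): Delta=0.0000 Bond=0.0000
V0=0.9112

The replicating-portfolio and risk-neutral prices coincide; use p* = (1.09−0.93)/(1.11−0.93) = 0.8889 for the latter.
At expiry t=4: V(4,0)=63.6486, V(4,1)=42.9444, V(4,2)=18.2330, V(4,3)=0.0000, V(4,4)=0.0000
Node (3,0) S=115.0231: V=(p*·42.9444+(1−p*)·63.6486)/1.09=41.5091; Δ=(42.9444−63.6486)/(127.6756−106.9714)=-1.0000; B=V−Δ·S=156.5321
Node (3,1) S=137.2856: V=(p*·18.2330+(1−p*)·42.9444)/1.09=19.2465; Δ=(18.2330−42.9444)/(152.3870−127.6756)=-1.0000; B=V−Δ·S=156.5321
Node (3,2) S=163.8570: V=(p*·0.0000+(1−p*)·18.2330)/1.09=1.8586; Δ=(0.0000−18.2330)/(181.8812−152.3870)=-0.6182; B=V−Δ·S=103.1531
Node (3,3) S=195.5712: V=(p*·0.0000+(1−p*)·0.0000)/1.09=0.0000; Δ=(0.0000−0.0000)/(217.0841−181.8812)=0.0000; B=V−Δ·S=0.0000
Node (2,0) S=123.6807: V=(p*·19.2465+(1−p*)·41.5091)/1.09=19.9267; Δ=(19.2465−41.5091)/(137.2856−115.0231)=-1.0000; B=V−Δ·S=143.6074
Node (2,1) S=147.6189: V=(p*·1.8586+(1−p*)·19.2465)/1.09=3.4776; Δ=(1.8586−19.2465)/(163.8570−137.2856)=-0.6544; B=V−Δ·S=100.0772
Node (2,2) S=176.1903: V=(p*·0.0000+(1−p*)·1.8586)/1.09=0.1895; Δ=(0.0000−1.8586)/(195.5712−163.8570)=-0.0586; B=V−Δ·S=10.5151
Node (1,0) S=132.9900: V=(p*·3.4776+(1−p*)·19.9267)/1.09=4.8672; Δ=(3.4776−19.9267)/(147.6189−123.6807)=-0.6871; B=V−Δ·S=96.2513
Node (1,1) S=158.7300: V=(p*·0.1895+(1−p*)·3.4776)/1.09=0.5090; Δ=(0.1895−3.4776)/(176.1903−147.6189)=-0.1151; B=V−Δ·S=18.7765
Node (0,0) S=143.0000: V=(p*·0.5090+(1−p*)·4.8672)/1.09=0.9112; Δ=(0.5090−4.8672)/(158.7300−132.9900)=-0.1693; B=V−Δ·S=25.1237
Each (Δ,B) replicates both successor values, so the strategy is self-financing and V0 is arbitrage-free.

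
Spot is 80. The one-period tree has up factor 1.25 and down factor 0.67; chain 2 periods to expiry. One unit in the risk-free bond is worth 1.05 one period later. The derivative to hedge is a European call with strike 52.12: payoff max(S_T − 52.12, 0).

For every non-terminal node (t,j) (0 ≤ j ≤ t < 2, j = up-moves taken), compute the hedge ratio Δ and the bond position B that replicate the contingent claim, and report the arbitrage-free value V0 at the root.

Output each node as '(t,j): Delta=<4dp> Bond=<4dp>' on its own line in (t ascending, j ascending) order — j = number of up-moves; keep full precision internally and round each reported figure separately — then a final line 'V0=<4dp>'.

(0,0): Delta=0.8853 Bond=-36.3490
(1,0): Delta=0.4786 Bond=-16.3704
(1,1): Delta=1.0000 Bond=-49.6381
V0=34.4737

Under the risk-neutral measure, an up-move has probability p* = (R−d)/(u−d) = 0.6552 and values discount at R = 1.05.
Payoff layer (t=2): V(2,0)=0.0000, V(2,1)=14.8800, V(2,2)=72.8800
  t=1,j=0: stock 53.6000 → up 67.0000 (V=14.8800), down 35.9120 (V=0.0000). Price 9.2847; hedge Δ=0.4786, bond B=-16.3704.
  t=1,j=1: stock 100.0000 → up 125.0000 (V=72.8800), down 67.0000 (V=14.8800). Price 50.3619; hedge Δ=1.0000, bond B=-49.6381.
  t=0,j=0: stock 80.0000 → up 100.0000 (V=50.3619), down 53.6000 (V=9.2847). Price 34.4737; hedge Δ=0.8853, bond B=-36.3490.
Check: Δ(0,0)·S0 + B(0,0) = 34.4737 = V0.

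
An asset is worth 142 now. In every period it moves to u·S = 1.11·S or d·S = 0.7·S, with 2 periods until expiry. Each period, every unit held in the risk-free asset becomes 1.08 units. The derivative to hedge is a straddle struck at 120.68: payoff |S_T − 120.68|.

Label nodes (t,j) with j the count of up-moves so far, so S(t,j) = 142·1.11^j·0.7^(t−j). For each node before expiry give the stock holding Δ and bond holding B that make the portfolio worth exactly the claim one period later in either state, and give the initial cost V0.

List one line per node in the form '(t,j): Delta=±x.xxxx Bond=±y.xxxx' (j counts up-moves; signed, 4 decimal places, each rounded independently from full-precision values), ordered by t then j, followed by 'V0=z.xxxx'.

The replicating-portfolio and risk-neutral prices coincide; use p* = (1.08−0.7)/(1.11−0.7) = 0.9268 for the latter.
Terminal payoffs: V(2,0)=51.1000, V(2,1)=10.3460, V(2,2)=54.2782
Node (1,0) S=99.4000: V=(p*·10.3460+(1−p*)·51.1000)/1.08=12.3407; Δ=(10.3460−51.1000)/(110.3340−69.5800)=-1.0000; B=V−Δ·S=111.7407
Node (1,1) S=157.6200: V=(p*·54.2782+(1−p*)·10.3460)/1.08=47.2812; Δ=(54.2782−10.3460)/(174.9582−110.3340)=0.6798; B=V−Δ·S=-59.8706
Node (0,0) S=142.0000: V=(p*·47.2812+(1−p*)·12.3407)/1.08=41.4116; Δ=(47.2812−12.3407)/(157.6200−99.4000)=0.6001; B=V−Δ·S=-43.8089
Root portfolio cost Δ·142+B reproduces V0=41.4116.

(0,0): Delta=0.6001 Bond=-43.8089
(1,0): Delta=-1.0000 Bond=111.7407
(1,1): Delta=0.6798 Bond=-59.8706
V0=41.4116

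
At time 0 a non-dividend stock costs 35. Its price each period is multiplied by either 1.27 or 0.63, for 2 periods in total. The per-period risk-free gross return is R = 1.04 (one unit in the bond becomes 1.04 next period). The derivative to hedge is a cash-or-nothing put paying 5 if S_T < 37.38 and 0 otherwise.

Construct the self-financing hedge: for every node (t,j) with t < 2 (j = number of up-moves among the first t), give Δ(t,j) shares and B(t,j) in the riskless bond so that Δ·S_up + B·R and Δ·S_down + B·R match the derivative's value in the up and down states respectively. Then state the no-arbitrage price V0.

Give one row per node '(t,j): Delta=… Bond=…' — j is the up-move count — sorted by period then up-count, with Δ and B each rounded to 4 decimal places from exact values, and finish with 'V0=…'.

(0,0): Delta=-0.1375 Bond=7.5380
(1,0): Delta=0.0000 Bond=4.8077
(1,1): Delta=-0.1758 Bond=9.5403
V0=2.7256

Risk-neutral probability p* = (R−d)/(u−d) = (1.04−0.63)/(1.27−0.63) = 0.6406.
Payoff layer (t=2): V(2,0)=5.0000, V(2,1)=5.0000, V(2,2)=0.0000
(1,0): S=22.0500. Δ = (V_up−V_dn)/(S_up−S_dn) = (5.0000−5.0000)/(28.0035−13.8915) = 0.0000. V = [p*·5.0000 + (1−p*)·5.0000]/1.04 = 4.8077. B = V − Δ·S = 4.8077.
(1,1): S=44.4500. Δ = (V_up−V_dn)/(S_up−S_dn) = (0.0000−5.0000)/(56.4515−28.0035) = -0.1758. V = [p*·0.0000 + (1−p*)·5.0000]/1.04 = 1.7278. B = V − Δ·S = 9.5403.
(0,0): S=35.0000. Δ = (V_up−V_dn)/(S_up−S_dn) = (1.7278−4.8077)/(44.4500−22.0500) = -0.1375. V = [p*·1.7278 + (1−p*)·4.8077]/1.04 = 2.7256. B = V − Δ·S = 7.5380.
Root portfolio cost Δ·35+B reproduces V0=2.7256.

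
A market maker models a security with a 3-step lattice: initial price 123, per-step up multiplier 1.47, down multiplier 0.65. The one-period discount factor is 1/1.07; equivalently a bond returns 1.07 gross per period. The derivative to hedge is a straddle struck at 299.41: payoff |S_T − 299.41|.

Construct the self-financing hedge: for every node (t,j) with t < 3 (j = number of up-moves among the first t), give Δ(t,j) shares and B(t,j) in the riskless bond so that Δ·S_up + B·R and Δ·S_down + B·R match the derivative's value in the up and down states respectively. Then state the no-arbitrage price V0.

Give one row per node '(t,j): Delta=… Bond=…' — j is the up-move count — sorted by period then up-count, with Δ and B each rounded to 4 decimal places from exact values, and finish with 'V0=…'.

The replicating-portfolio and risk-neutral prices coincide; use p* = (1.07−0.65)/(1.47−0.65) = 0.5122 for the latter.
At expiry t=3: V(3,0)=265.6311, V(3,1)=223.0178, V(3,2)=126.6460, V(3,3)=91.3023
  t=2,j=0: stock 51.9675 → up 76.3922 (V=223.0178), down 33.7789 (V=265.6311). Price 227.8549; hedge Δ=-1.0000, bond B=279.8224.
  t=2,j=1: stock 117.5265 → up 172.7640 (V=126.6460), down 76.3922 (V=223.0178). Price 162.2959; hedge Δ=-1.0000, bond B=279.8224.
  t=2,j=2: stock 265.7907 → up 390.7123 (V=91.3023), down 172.7640 (V=126.6460). Price 101.4422; hedge Δ=-0.1622, bond B=144.5443.
  t=1,j=0: stock 79.9500 → up 117.5265 (V=162.2959), down 51.9675 (V=227.8549). Price 181.5663; hedge Δ=-1.0000, bond B=261.5163.
  t=1,j=1: stock 180.8100 → up 265.7907 (V=101.4422), down 117.5265 (V=162.2959). Price 122.5486; hedge Δ=-0.4104, bond B=196.7604.
  t=0,j=0: stock 123.0000 → up 180.8100 (V=122.5486), down 79.9500 (V=181.5663). Price 141.4371; hedge Δ=-0.5851, bond B=213.4099.
Root portfolio cost Δ·123+B reproduces V0=141.4371.

(0,0): Delta=-0.5851 Bond=213.4099
(1,0): Delta=-1.0000 Bond=261.5163
(1,1): Delta=-0.4104 Bond=196.7604
(2,0): Delta=-1.0000 Bond=279.8224
(2,1): Delta=-1.0000 Bond=279.8224
(2,2): Delta=-0.1622 Bond=144.5443
V0=141.4371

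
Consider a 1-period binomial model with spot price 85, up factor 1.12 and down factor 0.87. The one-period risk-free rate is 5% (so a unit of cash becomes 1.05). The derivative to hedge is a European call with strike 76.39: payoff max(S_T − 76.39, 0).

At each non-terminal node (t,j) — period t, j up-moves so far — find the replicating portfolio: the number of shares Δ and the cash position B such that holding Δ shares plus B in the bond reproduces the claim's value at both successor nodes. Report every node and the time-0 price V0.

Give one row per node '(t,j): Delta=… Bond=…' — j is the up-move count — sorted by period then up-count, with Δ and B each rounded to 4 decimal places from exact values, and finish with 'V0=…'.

(0,0): Delta=0.8852 Bond=-62.3417
V0=12.8983

The replicating-portfolio and risk-neutral prices coincide; use p* = (1.05−0.87)/(1.12−0.87) = 0.7200 for the latter.
Payoff layer (t=1): V(1,0)=0.0000, V(1,1)=18.8100
Node (0,0) S=85.0000: V=(p*·18.8100+(1−p*)·0.0000)/1.05=12.8983; Δ=(18.8100−0.0000)/(95.2000−73.9500)=0.8852; B=V−Δ·S=-62.3417
Check: Δ(0,0)·S0 + B(0,0) = 12.8983 = V0.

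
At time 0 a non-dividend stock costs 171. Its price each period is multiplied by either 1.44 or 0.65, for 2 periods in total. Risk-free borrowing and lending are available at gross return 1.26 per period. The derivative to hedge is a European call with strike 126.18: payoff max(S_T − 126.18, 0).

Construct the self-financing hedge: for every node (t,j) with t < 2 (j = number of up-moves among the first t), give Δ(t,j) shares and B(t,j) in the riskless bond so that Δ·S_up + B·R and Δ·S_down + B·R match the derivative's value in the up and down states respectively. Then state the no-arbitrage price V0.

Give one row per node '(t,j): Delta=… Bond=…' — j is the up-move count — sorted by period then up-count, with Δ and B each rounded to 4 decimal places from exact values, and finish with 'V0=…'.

(0,0): Delta=0.9278 Bond=-65.3697
(1,0): Delta=0.3858 Bond=-22.1212
(1,1): Delta=1.0000 Bond=-100.1429
V0=93.2851

The replicating-portfolio and risk-neutral prices coincide; use p* = (1.26−0.65)/(1.44−0.65) = 0.7722 for the latter.
Payoff layer (t=2): V(2,0)=0.0000, V(2,1)=33.8760, V(2,2)=228.4056
Node (1,0) S=111.1500: V=(p*·33.8760+(1−p*)·0.0000)/1.26=20.7599; Δ=(33.8760−0.0000)/(160.0560−72.2475)=0.3858; B=V−Δ·S=-22.1212
Node (1,1) S=246.2400: V=(p*·228.4056+(1−p*)·33.8760)/1.26=146.0971; Δ=(228.4056−33.8760)/(354.5856−160.0560)=1.0000; B=V−Δ·S=-100.1429
Node (0,0) S=171.0000: V=(p*·146.0971+(1−p*)·20.7599)/1.26=93.2851; Δ=(146.0971−20.7599)/(246.2400−111.1500)=0.9278; B=V−Δ·S=-65.3697
Root portfolio cost Δ·171+B reproduces V0=93.2851.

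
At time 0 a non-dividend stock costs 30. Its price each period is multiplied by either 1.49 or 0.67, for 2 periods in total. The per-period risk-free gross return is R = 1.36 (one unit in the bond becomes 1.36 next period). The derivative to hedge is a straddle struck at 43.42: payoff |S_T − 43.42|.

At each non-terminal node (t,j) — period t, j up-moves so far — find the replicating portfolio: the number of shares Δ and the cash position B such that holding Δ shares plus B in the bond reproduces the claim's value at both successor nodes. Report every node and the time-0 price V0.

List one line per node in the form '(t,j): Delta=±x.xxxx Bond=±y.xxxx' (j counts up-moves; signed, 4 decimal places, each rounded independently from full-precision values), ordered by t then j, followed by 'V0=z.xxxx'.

Risk-neutral probability p* = (R−d)/(u−d) = (1.36−0.67)/(1.49−0.67) = 0.8415.
At expiry t=2: V(2,0)=29.9530, V(2,1)=13.4710, V(2,2)=23.1830
(1,0): S=20.1000. Δ = (V_up−V_dn)/(S_up−S_dn) = (13.4710−29.9530)/(29.9490−13.4670) = -1.0000. V = [p*·13.4710 + (1−p*)·29.9530]/1.36 = 11.8265. B = V − Δ·S = 31.9265.
(1,1): S=44.7000. Δ = (V_up−V_dn)/(S_up−S_dn) = (23.1830−13.4710)/(66.6030−29.9490) = 0.2650. V = [p*·23.1830 + (1−p*)·13.4710]/1.36 = 15.9142. B = V − Δ·S = 4.0703.
(0,0): S=30.0000. Δ = (V_up−V_dn)/(S_up−S_dn) = (15.9142−11.8265)/(44.7000−20.1000) = 0.1662. V = [p*·15.9142 + (1−p*)·11.8265]/1.36 = 11.2251. B = V − Δ·S = 6.2401.
Root portfolio cost Δ·30+B reproduces V0=11.2251.

(0,0): Delta=0.1662 Bond=6.2401
(1,0): Delta=-1.0000 Bond=31.9265
(1,1): Delta=0.2650 Bond=4.0703
V0=11.2251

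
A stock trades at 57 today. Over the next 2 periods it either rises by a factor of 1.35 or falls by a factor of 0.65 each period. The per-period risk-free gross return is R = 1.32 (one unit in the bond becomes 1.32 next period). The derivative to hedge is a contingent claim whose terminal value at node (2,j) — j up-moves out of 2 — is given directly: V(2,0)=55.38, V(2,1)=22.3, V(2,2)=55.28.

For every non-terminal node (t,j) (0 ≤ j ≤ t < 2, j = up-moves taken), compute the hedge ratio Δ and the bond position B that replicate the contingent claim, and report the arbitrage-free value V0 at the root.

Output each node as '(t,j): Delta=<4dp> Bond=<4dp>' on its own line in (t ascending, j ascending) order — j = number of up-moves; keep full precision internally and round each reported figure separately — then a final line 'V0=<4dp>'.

Since d<R<u, set p* = (R−d)/(u−d) = 0.9571; price each node as the discounted p*-expectation of its children.
At expiry t=2: V(2,0)=55.3800, V(2,1)=22.3000, V(2,2)=55.2800
Node (1,0) S=37.0500: V=(p*·22.3000+(1−p*)·55.3800)/1.32=17.9680; Δ=(22.3000−55.3800)/(50.0175−24.0825)=-1.2755; B=V−Δ·S=65.2251
Node (1,1) S=76.9500: V=(p*·55.2800+(1−p*)·22.3000)/1.32=40.8080; Δ=(55.2800−22.3000)/(103.8825−50.0175)=0.6123; B=V−Δ·S=-6.3063
Node (0,0) S=57.0000: V=(p*·40.8080+(1−p*)·17.9680)/1.32=30.1736; Δ=(40.8080−17.9680)/(76.9500−37.0500)=0.5724; B=V−Δ·S=-2.4550
Check: Δ(0,0)·S0 + B(0,0) = 30.1736 = V0.

(0,0): Delta=0.5724 Bond=-2.4550
(1,0): Delta=-1.2755 Bond=65.2251
(1,1): Delta=0.6123 Bond=-6.3063
V0=30.1736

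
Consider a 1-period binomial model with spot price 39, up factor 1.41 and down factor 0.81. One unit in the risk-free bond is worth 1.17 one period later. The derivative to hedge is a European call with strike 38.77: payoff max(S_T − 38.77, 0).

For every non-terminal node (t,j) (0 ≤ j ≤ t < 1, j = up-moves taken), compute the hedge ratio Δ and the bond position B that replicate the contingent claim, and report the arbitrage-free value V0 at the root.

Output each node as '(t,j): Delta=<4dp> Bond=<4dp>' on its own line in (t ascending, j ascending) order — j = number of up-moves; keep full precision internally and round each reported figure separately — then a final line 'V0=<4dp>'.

Under the risk-neutral measure, an up-move has probability p* = (R−d)/(u−d) = 0.6000 and values discount at R = 1.17.
Terminal values V(1,·): V(1,0)=0.0000, V(1,1)=16.2200
  t=0,j=0: stock 39.0000 → up 54.9900 (V=16.2200), down 31.5900 (V=0.0000). Price 8.3179; hedge Δ=0.6932, bond B=-18.7154.
Root portfolio cost Δ·39+B reproduces V0=8.3179.

(0,0): Delta=0.6932 Bond=-18.7154
V0=8.3179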